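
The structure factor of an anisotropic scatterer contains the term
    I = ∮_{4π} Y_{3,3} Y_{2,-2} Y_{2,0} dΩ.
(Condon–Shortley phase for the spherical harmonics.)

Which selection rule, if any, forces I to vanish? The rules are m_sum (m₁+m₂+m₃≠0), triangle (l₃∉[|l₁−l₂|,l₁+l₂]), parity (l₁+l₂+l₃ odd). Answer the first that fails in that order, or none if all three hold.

m_sum

Σmᵢ = 1  ✗
l₃∈[|l₁−l₂|,l₁+l₂]=[1,5], have l₃=2
Σlᵢ = 7 ⇒ odd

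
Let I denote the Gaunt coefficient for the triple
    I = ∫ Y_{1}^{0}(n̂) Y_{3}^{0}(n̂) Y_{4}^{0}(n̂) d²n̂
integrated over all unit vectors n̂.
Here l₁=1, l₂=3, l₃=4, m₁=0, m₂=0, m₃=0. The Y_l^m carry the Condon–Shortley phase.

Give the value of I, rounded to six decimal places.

0.246233

Rules hold: Σm=0, L=8 even, 2≤4≤4.
N = 3·7·9 = 189
Δ = 0!·2!·6!/9! = 1/252
Racah Σ t=0..0: t=0:+1/36 = 1/36
⇒ 3j(1 3 4; 0 0 0)² = 4/63, sgn +1
(m-triple is (0,0,0) — same symbol as above.)
4πI² = N·(3j₀)²·(3jₘ)² = 16/21
I = +1·√(0.761905/4π) = 0.24623252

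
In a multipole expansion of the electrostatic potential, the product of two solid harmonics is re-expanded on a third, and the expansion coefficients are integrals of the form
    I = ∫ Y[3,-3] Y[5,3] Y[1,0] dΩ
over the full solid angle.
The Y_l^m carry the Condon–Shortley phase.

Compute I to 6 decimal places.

0.000000

triangle: need 2≤l₃≤8, have 1; I=0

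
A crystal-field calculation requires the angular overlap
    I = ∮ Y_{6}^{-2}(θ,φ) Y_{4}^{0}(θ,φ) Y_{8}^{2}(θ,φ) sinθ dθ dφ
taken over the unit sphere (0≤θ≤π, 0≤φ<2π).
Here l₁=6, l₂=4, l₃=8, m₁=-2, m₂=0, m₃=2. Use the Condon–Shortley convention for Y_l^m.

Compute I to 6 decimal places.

0.061331

Rules hold: Σm=0, L=18 even, 2≤8≤10.
N = 13·9·17 = 1989
Δ = 2!·10!·6!/19! = 1/23279256
Racah Σ t=0..2: t=0:+1/1658880 t=1:−1/518400 t=2:+1/1658880 = -1/1382400
⇒ 3j(6 4 8; 0 0 0)² = 504/46189, sgn -1
Racah Σ t=0..2: t=0:+1/7741440 t=1:−1/1088640 t=2:+1/1658880 = -13/69672960
⇒ 3j(6 4 8; -2 0 2)² = 325/149226, sgn -1
4πI² = N·(3j₀)²·(3jₘ)² = 35100/742577
I = +1·√(0.0472678/4π) = 0.06133069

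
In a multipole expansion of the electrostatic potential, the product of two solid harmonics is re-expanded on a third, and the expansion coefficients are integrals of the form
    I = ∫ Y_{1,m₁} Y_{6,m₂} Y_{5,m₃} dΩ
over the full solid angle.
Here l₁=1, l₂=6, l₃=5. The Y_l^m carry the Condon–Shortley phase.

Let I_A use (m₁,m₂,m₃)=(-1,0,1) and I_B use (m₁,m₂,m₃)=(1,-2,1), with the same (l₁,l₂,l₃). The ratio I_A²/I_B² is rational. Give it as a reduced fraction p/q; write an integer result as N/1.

Same 1,6,5: normalisation and zero-m 3j drop out of the ratio.
A: Δ: 2! 0! 10! / 13! → 1/858; sum: t=2:+1/34560 = 1/34560; 3j²(1 6 5; -1 0 1) = Δ·Π!·Σ² = 5/286  (sign +1)
B: Δ: 2! 0! 10! / 13! → 1/858; sum: t=0:+1/34560 = 1/34560; 3j²(1 6 5; 1 -2 1) = Δ·Π!·Σ² = 14/429  (sign +1)
I_A²/I_B² = (5/286)/(14/429) = 15/28

15/28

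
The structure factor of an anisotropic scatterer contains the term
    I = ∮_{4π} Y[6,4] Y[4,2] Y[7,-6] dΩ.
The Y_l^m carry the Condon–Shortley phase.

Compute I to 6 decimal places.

l₁+l₂+l₃=17 is odd: 3j(l;000)=0 ⇒ I=0

0.000000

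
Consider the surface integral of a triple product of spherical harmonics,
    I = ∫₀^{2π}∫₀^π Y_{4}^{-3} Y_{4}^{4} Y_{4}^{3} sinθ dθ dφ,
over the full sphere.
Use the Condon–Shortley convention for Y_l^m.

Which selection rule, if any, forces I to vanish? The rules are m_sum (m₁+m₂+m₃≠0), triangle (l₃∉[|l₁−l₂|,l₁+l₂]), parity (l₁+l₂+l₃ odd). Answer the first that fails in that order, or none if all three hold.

m_sum

azimuthal sum: -3 + 4 + 3 = 4  ✗
0 ≤ 4 ≤ 8 (triangle on l)
L = 4 + 4 + 4 = 12 (even)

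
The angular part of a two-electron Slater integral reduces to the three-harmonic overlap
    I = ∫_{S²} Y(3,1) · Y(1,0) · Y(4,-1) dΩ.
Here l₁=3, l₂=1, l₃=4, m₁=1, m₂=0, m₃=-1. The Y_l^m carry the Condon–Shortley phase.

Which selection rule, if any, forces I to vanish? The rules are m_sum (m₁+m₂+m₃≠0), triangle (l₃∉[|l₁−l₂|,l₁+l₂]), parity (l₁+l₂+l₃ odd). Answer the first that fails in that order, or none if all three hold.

none

azimuthal sum: 1 + 0 − 1 = 0  ✓
2 ≤ 4 ≤ 4 (triangle on l)  ✓
L = 3 + 1 + 4 = 8 (even)  ✓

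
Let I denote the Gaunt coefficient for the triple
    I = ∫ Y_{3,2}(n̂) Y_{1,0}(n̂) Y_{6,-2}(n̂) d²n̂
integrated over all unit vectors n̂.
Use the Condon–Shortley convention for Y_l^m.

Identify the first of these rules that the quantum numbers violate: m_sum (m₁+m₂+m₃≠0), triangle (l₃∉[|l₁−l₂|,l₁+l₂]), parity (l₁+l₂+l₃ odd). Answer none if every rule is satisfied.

m₁+m₂+m₃ = 2 + 0 − 2 = 0  ✓
triangle: |3−1|=2 ≤ l₃=6 ≤ 3+1=4  ✗
parity: l₁+l₂+l₃ = 10 is even

triangle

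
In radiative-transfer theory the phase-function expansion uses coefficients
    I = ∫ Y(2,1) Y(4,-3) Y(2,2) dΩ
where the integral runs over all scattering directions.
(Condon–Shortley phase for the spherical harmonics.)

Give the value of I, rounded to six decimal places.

Rules hold: Σm=0, L=8 even, 2≤2≤6.
N = 5·9·5 = 225
Δ = 4!·0!·4!/9! = 1/630
Racah Σ t=2..2: t=2:+1/16 = 1/16
⇒ 3j(2 4 2; 0 0 0)² = 2/35, sgn +1
Racah Σ t=1..1: t=1:−1/144 = -1/144
⇒ 3j(2 4 2; 1 -3 2)² = 1/18, sgn -1
4πI² = N·(3j₀)²·(3jₘ)² = 5/7
I = -1·√(0.714286/4π) = -0.23841361

-0.238414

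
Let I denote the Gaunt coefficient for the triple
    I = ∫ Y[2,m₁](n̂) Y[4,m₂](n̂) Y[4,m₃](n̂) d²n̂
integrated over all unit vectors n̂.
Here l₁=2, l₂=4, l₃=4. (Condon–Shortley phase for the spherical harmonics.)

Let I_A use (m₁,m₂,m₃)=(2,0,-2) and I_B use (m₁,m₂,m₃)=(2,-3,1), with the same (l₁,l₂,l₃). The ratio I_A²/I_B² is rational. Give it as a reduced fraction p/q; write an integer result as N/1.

Shared (l₁,l₂,l₃)=(2,4,4): N and (l;000)² cancel in I_A²/I_B².
A: Δ = 2!·2!·6!/11! = 1/13860; Racah Σ t=0..0: t=0:+1/192 = 1/192; ⇒ 3j(2 4 4; 2 0 -2)² = 3/77, sgn +1
B: Δ = 2!·2!·6!/11! = 1/13860; Racah Σ t=0..0: t=0:+1/480 = 1/480; ⇒ 3j(2 4 4; 2 -3 1)² = 3/110, sgn -1
I_A²/I_B² = (3/77)/(3/110) = 10/7

10/7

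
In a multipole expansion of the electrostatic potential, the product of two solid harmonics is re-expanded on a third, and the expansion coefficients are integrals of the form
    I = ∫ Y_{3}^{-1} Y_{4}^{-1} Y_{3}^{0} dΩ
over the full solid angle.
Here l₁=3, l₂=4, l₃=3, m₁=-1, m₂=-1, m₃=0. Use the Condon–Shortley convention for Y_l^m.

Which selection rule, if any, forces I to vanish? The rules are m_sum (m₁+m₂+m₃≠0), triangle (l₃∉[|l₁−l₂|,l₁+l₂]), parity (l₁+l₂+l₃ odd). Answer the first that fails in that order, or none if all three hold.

m_sum

m₁+m₂+m₃ = -1 − 1 + 0 = -2  ✗
triangle: |3−4|=1 ≤ l₃=3 ≤ 3+4=7
parity: l₁+l₂+l₃ = 10 is even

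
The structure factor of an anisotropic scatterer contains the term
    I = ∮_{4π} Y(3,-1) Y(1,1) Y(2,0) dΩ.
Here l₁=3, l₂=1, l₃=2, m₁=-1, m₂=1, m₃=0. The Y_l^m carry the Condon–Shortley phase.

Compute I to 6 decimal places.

m-sum 0 ✓  L=6 even ✓  2≤2≤4 ✓
Π(2lᵢ+1) = 7×3×5 = 105
triangle coeff Δ(3,1,2) = 1/105
Σ_t [1,1]: t=1:−1/4 = -1/4
(3j)²=3/35 [(3 1 2; 0 0 0)], sign=-1
Σ_t [2,2]: t=2:+1/8 = 1/8
(3j)²=2/35 [(3 1 2; -1 1 0)], sign=+1
⇒ 4πI² = 18/35
I = (-1)√(18/35/(4π)) = -0.20230066

-0.202301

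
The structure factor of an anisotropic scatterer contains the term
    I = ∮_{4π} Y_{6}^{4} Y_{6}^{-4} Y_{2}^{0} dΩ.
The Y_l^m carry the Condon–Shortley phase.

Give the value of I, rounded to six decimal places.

-0.022938

Checks pass: Σm=0; 14 even; l₃=2∈[0,12].
(2·6+1)(2·6+1)(2·2+1) = 845
Δ: 10! 2! 2! / 15! → 1/90090
sum: t=4:+1/69120 t=5:−1/14400 t=6:+1/69120 = -7/172800
3j²(6 6 2; 0 0 0) = Δ·Π!·Σ² = 14/715  (sign -1)
sum: t=0:+1/14515200 t=1:−1/362880 t=2:+1/322560 = 1/2419200
3j²(6 6 2; 4 -4 0) = Δ·Π!·Σ² = 2/5005  (sign +1)
combine: 4πI² = 845·14/715·2/5005 = 4/605
take √, sign -1: I = -0.02293757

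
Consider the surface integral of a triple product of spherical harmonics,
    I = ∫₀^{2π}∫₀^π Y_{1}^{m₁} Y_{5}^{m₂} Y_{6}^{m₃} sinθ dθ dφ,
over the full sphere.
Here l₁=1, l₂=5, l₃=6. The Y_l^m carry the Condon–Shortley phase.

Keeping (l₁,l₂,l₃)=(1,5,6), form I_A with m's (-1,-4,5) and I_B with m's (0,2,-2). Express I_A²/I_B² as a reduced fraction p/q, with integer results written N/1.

55/32

Shared (l₁,l₂,l₃)=(1,5,6): N and (l;000)² cancel in I_A²/I_B².
A: Δ = 0!·2!·10!/13! = 1/858; Racah Σ t=0..0: t=0:+1/725760 = 1/725760; ⇒ 3j(1 5 6; -1 -4 5)² = 5/78, sgn -1
B: Δ = 0!·2!·10!/13! = 1/858; Racah Σ t=0..0: t=0:+1/30240 = 1/30240; ⇒ 3j(1 5 6; 0 2 -2)² = 16/429, sgn +1
I_A²/I_B² = (5/78)/(16/429) = 55/32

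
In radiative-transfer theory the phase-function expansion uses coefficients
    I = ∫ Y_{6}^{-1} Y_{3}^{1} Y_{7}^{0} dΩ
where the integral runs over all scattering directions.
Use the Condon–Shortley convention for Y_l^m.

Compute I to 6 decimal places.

0.006417

Rules hold: Σm=0, L=16 even, 3≤7≤9.
N = 13·7·15 = 1365
Δ = 2!·10!·4!/17! = 1/2042040
Racah Σ t=0..2: t=0:+1/207360 t=1:−1/57600 t=2:+1/207360 = -1/129600
⇒ 3j(6 3 7; 0 0 0)² = 168/12155, sgn +1
Racah Σ t=0..2: t=0:+1/1451520 t=1:−1/103680 t=2:+1/115200 = -1/3628800
⇒ 3j(6 3 7; -1 1 0)² = 1/36465, sgn +1
4πI² = N·(3j₀)²·(3jₘ)² = 1176/2272985
I = +1·√(0.000517381/4π) = 0.00641653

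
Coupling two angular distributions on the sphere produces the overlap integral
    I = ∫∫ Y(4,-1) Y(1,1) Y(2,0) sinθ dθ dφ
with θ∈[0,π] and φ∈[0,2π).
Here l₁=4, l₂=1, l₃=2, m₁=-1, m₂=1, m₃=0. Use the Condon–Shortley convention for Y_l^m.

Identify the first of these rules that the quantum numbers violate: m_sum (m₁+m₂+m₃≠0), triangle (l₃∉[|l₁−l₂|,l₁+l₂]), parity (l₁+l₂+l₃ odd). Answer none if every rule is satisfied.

Σmᵢ = 0  ✓
l₃∈[|l₁−l₂|,l₁+l₂]=[3,5], have l₃=2  ✗
Σlᵢ = 7 ⇒ odd

triangle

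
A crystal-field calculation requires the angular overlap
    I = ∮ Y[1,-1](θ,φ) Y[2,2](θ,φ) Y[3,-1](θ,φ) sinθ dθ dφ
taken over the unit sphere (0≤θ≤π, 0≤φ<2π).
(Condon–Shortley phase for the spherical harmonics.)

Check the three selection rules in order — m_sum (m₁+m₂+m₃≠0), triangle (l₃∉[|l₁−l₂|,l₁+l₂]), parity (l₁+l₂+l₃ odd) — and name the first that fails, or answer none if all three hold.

none

azimuthal sum: -1 + 2 − 1 = 0  ✓
1 ≤ 3 ≤ 3 (triangle on l)  ✓
L = 1 + 2 + 3 = 6 (even)  ✓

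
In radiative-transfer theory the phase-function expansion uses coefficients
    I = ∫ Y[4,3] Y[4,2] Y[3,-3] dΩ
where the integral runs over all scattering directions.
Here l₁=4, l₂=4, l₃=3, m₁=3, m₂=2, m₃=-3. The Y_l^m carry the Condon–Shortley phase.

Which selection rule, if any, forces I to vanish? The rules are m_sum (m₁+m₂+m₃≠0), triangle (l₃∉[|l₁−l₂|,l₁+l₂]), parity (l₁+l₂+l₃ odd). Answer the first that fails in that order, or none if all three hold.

m_sum

Σmᵢ = 2  ✗
l₃∈[|l₁−l₂|,l₁+l₂]=[0,8], have l₃=3
Σlᵢ = 11 ⇒ odd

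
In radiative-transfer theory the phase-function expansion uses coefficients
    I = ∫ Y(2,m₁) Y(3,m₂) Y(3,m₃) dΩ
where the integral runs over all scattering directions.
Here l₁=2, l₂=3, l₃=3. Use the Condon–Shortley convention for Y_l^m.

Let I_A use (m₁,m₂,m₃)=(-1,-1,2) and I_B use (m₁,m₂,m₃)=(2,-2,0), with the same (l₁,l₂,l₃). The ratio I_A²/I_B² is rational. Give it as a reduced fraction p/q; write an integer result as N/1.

l's match ⇒ only the (l;m) 3-j factors differ between A and B.
A: triangle coeff Δ(2,3,3) = 1/3780; Σ_t [1,2]: t=1:−1/12 t=2:+1/48 = -1/16; (3j)²=1/28 [(2 3 3; -1 -1 2)], sign=+1
B: triangle coeff Δ(2,3,3) = 1/3780; Σ_t [0,0]: t=0:+1/24 = 1/24; (3j)²=1/21 [(2 3 3; 2 -2 0)], sign=-1
I_A²/I_B² = (1/28)/(1/21) = 3/4

3/4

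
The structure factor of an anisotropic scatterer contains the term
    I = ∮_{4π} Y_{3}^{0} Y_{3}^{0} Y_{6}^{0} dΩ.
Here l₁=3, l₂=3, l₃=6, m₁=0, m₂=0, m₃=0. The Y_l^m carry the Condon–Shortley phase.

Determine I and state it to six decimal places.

Checks pass: Σm=0; 12 even; l₃=6∈[0,6].
(2·3+1)(2·3+1)(2·6+1) = 637
Δ: 0! 6! 6! / 13! → 1/12012
sum: t=0:+1/1296 = 1/1296
3j²(3 3 6; 0 0 0) = Δ·Π!·Σ² = 100/3003  (sign +1)
(m-triple is (0,0,0) — same symbol as above.)
combine: 4πI² = 637·100/3003·100/3003 = 10000/14157
take √, sign +1: I = 0.23708793

0.237088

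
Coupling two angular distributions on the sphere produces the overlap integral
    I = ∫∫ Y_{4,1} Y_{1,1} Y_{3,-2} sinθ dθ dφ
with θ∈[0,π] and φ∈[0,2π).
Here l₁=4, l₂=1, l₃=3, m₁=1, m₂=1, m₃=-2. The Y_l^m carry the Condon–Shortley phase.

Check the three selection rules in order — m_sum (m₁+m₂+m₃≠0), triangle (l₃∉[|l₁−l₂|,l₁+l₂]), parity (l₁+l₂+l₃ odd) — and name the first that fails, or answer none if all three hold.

none

m₁+m₂+m₃ = 1 + 1 − 2 = 0  ✓
triangle: |4−1|=3 ≤ l₃=3 ≤ 4+1=5  ✓
parity: l₁+l₂+l₃ = 8 is even  ✓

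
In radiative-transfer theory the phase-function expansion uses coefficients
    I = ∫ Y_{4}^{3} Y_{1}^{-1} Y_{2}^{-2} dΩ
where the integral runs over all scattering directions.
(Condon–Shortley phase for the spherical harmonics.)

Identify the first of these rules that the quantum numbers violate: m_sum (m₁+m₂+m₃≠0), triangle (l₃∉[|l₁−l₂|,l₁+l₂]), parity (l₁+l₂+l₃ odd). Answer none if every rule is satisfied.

Σmᵢ = 0  ✓
l₃∈[|l₁−l₂|,l₁+l₂]=[3,5], have l₃=2  ✗
Σlᵢ = 7 ⇒ odd

triangle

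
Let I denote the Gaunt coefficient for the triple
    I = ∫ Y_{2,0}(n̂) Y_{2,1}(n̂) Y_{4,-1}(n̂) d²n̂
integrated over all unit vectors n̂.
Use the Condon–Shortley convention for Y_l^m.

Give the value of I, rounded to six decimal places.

Rules hold: Σm=0, L=8 even, 0≤4≤4.
N = 5·5·9 = 225
Δ = 0!·4!·4!/9! = 1/630
Racah Σ t=0..0: t=0:+1/16 = 1/16
⇒ 3j(2 2 4; 0 0 0)² = 2/35, sgn +1
Racah Σ t=0..0: t=0:+1/24 = 1/24
⇒ 3j(2 2 4; 0 1 -1)² = 1/21, sgn -1
4πI² = N·(3j₀)²·(3jₘ)² = 30/49
I = -1·√(0.612245/4π) = -0.22072812

-0.220728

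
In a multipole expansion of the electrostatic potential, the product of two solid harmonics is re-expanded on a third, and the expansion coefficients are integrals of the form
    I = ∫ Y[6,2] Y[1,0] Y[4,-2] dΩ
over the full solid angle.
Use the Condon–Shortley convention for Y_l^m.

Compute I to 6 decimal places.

triangle: need 5≤l₃≤7, have 4; I=0

0.000000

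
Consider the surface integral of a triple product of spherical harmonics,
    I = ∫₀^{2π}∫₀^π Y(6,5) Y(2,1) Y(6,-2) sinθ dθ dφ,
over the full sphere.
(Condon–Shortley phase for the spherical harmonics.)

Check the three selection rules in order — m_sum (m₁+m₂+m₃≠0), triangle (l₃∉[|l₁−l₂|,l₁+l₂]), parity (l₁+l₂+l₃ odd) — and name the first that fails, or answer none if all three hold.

m_sum

azimuthal sum: 5 + 1 − 2 = 4  ✗
4 ≤ 6 ≤ 8 (triangle on l)
L = 6 + 2 + 6 = 14 (even)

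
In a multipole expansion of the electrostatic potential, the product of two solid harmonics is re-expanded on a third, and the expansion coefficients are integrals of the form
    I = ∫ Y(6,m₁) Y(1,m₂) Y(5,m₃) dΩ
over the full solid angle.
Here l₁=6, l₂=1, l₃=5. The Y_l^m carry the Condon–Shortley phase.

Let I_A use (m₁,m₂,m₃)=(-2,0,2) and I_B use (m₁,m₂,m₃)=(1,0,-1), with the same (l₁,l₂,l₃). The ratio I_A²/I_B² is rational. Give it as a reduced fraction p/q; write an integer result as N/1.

Shared (l₁,l₂,l₃)=(6,1,5): N and (l;000)² cancel in I_A²/I_B².
A: Δ = 2!·10!·0!/13! = 1/858; Racah Σ t=1..1: t=1:−1/30240 = -1/30240; ⇒ 3j(6 1 5; -2 0 2)² = 16/429, sgn +1
B: Δ = 2!·10!·0!/13! = 1/858; Racah Σ t=1..1: t=1:−1/17280 = -1/17280; ⇒ 3j(6 1 5; 1 0 -1)² = 35/858, sgn -1
I_A²/I_B² = (16/429)/(35/858) = 32/35

32/35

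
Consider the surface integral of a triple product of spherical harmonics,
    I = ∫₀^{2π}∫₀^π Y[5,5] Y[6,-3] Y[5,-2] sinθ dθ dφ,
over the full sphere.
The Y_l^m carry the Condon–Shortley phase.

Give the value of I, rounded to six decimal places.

-0.172202

m-sum 0 ✓  L=16 even ✓  1≤5≤11 ✓
Π(2lᵢ+1) = 11×13×11 = 1573
triangle coeff Δ(5,6,5) = 1/28588560
Σ_t [1,5]: t=1:−1/345600 t=2:+1/13824 t=3:−1/5184 t=4:+1/13824 t=5:−1/345600 = -7/129600
(3j)²=80/7293 [(5 6 5; 0 0 0)], sign=+1
Σ_t [0,0]: t=0:+1/622080 = 1/622080
(3j)²=105/4862 [(5 6 5; 5 -3 -2)], sign=-1
⇒ 4πI² = 1400/3757
I = (-1)√(1400/3757/(4π)) = -0.17220212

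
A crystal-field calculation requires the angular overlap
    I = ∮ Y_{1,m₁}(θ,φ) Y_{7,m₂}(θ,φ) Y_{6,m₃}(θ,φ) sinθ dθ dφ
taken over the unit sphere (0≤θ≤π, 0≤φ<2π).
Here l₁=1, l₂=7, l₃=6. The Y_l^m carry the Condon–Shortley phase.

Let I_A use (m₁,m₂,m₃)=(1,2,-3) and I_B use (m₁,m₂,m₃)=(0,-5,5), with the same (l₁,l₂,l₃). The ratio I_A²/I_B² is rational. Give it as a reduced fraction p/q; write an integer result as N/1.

Shared (l₁,l₂,l₃)=(1,7,6): N and (l;000)² cancel in I_A²/I_B².
A: Δ = 2!·0!·12!/15! = 1/1365; Racah Σ t=0..0: t=0:+1/4354560 = 1/4354560; ⇒ 3j(1 7 6; 1 2 -3)² = 2/273, sgn -1
B: Δ = 2!·0!·12!/15! = 1/1365; Racah Σ t=1..1: t=1:−1/39916800 = -1/39916800; ⇒ 3j(1 7 6; 0 -5 5)² = 8/455, sgn +1
I_A²/I_B² = (2/273)/(8/455) = 5/12

5/12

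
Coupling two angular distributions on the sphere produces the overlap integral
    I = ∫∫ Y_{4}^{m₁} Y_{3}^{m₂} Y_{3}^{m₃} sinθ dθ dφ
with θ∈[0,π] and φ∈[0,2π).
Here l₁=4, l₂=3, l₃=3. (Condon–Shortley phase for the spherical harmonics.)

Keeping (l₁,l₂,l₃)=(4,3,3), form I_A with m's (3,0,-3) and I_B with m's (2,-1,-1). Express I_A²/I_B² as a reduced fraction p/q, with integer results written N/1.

63/40

l's match ⇒ only the (l;m) 3-j factors differ between A and B.
A: triangle coeff Δ(4,3,3) = 1/34650; Σ_t [1,1]: t=1:−1/288 = -1/288; (3j)²=1/22 [(4 3 3; 3 0 -3)], sign=-1
B: triangle coeff Δ(4,3,3) = 1/34650; Σ_t [0,2]: t=0:+1/192 t=1:−1/36 t=2:+1/192 = -5/288; (3j)²=20/693 [(4 3 3; 2 -1 -1)], sign=-1
I_A²/I_B² = (1/22)/(20/693) = 63/40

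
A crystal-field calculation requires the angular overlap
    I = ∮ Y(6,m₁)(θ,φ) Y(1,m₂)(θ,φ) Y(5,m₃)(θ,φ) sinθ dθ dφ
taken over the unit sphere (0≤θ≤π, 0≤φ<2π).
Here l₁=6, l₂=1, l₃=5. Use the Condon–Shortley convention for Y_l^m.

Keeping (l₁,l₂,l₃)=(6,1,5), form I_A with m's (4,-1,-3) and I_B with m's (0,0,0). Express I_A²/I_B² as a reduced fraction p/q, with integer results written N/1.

Shared (l₁,l₂,l₃)=(6,1,5): N and (l;000)² cancel in I_A²/I_B².
A: Δ = 2!·10!·0!/13! = 1/858; Racah Σ t=0..0: t=0:+1/161280 = 1/161280; ⇒ 3j(6 1 5; 4 -1 -3)² = 15/286, sgn +1
B: Δ = 2!·10!·0!/13! = 1/858; Racah Σ t=1..1: t=1:−1/14400 = -1/14400; ⇒ 3j(6 1 5; 0 0 0)² = 6/143, sgn +1
I_A²/I_B² = (15/286)/(6/143) = 5/4

5/4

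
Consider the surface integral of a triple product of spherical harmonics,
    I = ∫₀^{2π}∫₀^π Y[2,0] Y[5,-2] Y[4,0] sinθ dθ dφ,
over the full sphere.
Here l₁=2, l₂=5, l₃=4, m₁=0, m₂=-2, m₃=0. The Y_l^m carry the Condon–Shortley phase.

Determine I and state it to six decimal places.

m-sum = 0 − 2 + 0 = -2 ≠ 0 ⇒ I = 0

0.000000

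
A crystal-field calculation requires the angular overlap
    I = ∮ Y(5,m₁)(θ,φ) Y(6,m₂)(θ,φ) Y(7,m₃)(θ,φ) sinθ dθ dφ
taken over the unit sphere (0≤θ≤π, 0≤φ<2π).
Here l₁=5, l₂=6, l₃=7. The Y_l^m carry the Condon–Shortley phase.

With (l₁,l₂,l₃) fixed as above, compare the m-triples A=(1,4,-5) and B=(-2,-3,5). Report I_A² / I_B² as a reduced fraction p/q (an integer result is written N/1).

13690/17661

l's match ⇒ only the (l;m) 3-j factors differ between A and B.
A: triangle coeff Δ(5,6,7) = 1/174594420; Σ_t [2,4]: t=2:+1/7741440 t=3:−1/3628800 t=4:+1/24883200 = -37/348364800; (3j)²=1369/176358 [(5 6 7; 1 4 -5)], sign=-1
B: triangle coeff Δ(5,6,7) = 1/174594420; Σ_t [1,3]: t=1:−1/6220800 t=2:+1/2419200 t=3:−1/11612160 = 29/174182400; (3j)²=841/83980 [(5 6 7; -2 -3 5)], sign=+1
I_A²/I_B² = (1369/176358)/(841/83980) = 13690/17661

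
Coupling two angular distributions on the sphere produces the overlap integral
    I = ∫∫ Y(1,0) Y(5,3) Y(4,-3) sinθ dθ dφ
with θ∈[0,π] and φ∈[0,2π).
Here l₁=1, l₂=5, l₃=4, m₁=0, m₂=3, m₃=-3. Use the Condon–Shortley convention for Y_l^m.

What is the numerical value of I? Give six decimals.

m-sum 0 ✓  L=10 even ✓  4≤4≤6 ✓
Π(2lᵢ+1) = 3×11×9 = 297
triangle coeff Δ(1,5,4) = 1/495
Σ_t [1,1]: t=1:−1/576 = -1/576
(3j)²=5/99 [(1 5 4; 0 0 0)], sign=-1
Σ_t [1,1]: t=1:−1/5040 = -1/5040
(3j)²=16/495 [(1 5 4; 0 3 -3)], sign=+1
⇒ 4πI² = 16/33
I = (-1)√(16/33/(4π)) = -0.19642560

-0.196426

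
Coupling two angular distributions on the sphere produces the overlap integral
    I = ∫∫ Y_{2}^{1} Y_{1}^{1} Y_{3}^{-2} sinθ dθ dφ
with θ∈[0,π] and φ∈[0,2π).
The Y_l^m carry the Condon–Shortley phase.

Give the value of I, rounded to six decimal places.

Checks pass: Σm=0; 6 even; l₃=3∈[1,3].
(2·2+1)(2·1+1)(2·3+1) = 105
Δ: 0! 4! 2! / 7! → 1/105
sum: t=0:+1/4 = 1/4
3j²(2 1 3; 0 0 0) = Δ·Π!·Σ² = 3/35  (sign -1)
sum: t=0:+1/12 = 1/12
3j²(2 1 3; 1 1 -2) = Δ·Π!·Σ² = 2/21  (sign -1)
combine: 4πI² = 105·3/35·2/21 = 6/7
take √, sign +1: I = 0.26116903

0.261169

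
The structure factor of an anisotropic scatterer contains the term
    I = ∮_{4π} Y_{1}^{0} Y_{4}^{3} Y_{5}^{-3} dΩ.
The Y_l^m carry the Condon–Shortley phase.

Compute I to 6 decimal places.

-0.196426

Checks pass: Σm=0; 10 even; l₃=5∈[3,5].
(2·1+1)(2·4+1)(2·5+1) = 297
Δ: 0! 2! 8! / 11! → 1/495
sum: t=0:+1/576 = 1/576
3j²(1 4 5; 0 0 0) = Δ·Π!·Σ² = 5/99  (sign -1)
sum: t=0:+1/5040 = 1/5040
3j²(1 4 5; 0 3 -3) = Δ·Π!·Σ² = 16/495  (sign +1)
combine: 4πI² = 297·5/99·16/495 = 16/33
take √, sign -1: I = -0.19642560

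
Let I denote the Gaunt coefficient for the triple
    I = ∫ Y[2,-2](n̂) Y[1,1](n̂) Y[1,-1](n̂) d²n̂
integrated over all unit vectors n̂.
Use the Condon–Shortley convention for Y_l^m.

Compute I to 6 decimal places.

Σmᵢ = -2 ≠ 0, so the φ-integral vanishes; I = 0

0.000000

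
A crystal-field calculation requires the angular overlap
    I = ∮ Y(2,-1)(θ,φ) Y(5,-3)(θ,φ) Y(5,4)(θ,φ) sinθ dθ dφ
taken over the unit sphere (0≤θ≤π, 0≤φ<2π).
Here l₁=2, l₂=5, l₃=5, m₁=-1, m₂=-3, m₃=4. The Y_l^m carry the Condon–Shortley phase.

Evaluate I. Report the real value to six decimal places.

0.196098

Checks pass: Σm=0; 12 even; l₃=5∈[3,7].
(2·2+1)(2·5+1)(2·5+1) = 605
Δ: 2! 2! 8! / 13! → 1/38610
sum: t=0:+1/2880 t=1:−1/576 t=2:+1/2880 = -1/960
3j²(2 5 5; 0 0 0) = Δ·Π!·Σ² = 10/429  (sign +1)
sum: t=1:−1/10080 t=2:+1/80640 = -1/11520
3j²(2 5 5; -1 -3 4) = Δ·Π!·Σ² = 49/1430  (sign +1)
combine: 4πI² = 605·10/429·49/1430 = 245/507
take √, sign +1: I = 0.19609844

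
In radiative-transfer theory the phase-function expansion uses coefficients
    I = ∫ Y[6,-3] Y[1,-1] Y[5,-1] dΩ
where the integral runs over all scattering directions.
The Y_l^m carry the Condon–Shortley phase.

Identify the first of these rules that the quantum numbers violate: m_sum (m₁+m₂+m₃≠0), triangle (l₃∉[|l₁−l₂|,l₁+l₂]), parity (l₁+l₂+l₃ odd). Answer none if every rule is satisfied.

Σmᵢ = -5  ✗
l₃∈[|l₁−l₂|,l₁+l₂]=[5,7], have l₃=5
Σlᵢ = 12 ⇒ even

m_sum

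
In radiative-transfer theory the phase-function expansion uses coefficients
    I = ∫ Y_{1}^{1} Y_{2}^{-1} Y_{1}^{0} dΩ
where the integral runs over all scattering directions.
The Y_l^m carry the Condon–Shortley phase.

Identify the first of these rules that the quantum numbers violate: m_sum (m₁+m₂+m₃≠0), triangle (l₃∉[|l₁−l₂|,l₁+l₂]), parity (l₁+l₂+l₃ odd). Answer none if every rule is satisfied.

none

m₁+m₂+m₃ = 1 − 1 + 0 = 0  ✓
triangle: |1−2|=1 ≤ l₃=1 ≤ 1+2=3  ✓
parity: l₁+l₂+l₃ = 4 is even  ✓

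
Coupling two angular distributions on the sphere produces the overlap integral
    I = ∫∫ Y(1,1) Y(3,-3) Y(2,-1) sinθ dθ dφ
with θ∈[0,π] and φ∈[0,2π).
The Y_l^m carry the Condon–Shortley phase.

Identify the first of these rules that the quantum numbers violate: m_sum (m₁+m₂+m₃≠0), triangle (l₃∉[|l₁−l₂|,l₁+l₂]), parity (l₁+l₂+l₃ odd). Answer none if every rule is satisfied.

Σmᵢ = -3  ✗
l₃∈[|l₁−l₂|,l₁+l₂]=[2,4], have l₃=2
Σlᵢ = 6 ⇒ even

m_sum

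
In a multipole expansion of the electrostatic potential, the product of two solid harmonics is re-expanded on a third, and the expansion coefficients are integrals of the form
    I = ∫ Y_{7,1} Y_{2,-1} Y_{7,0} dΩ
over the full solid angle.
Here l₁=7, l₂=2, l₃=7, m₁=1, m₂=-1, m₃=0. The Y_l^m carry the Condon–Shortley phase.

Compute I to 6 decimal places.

-0.026159

Rules hold: Σm=0, L=16 even, 5≤7≤9.
N = 15·5·15 = 1125
Δ = 2!·12!·2!/17! = 1/185640
Racah Σ t=0..2: t=0:+1/2419200 t=1:−1/518400 t=2:+1/2419200 = -1/907200
⇒ 3j(7 2 7; 0 0 0)² = 56/3315, sgn +1
Racah Σ t=0..1: t=0:+1/1036800 t=1:−1/1209600 = 1/7257600
⇒ 3j(7 2 7; 1 -1 0)² = 1/2210, sgn -1
4πI² = N·(3j₀)²·(3jₘ)² = 420/48841
I = -1·√(0.00859933/4π) = -0.02615938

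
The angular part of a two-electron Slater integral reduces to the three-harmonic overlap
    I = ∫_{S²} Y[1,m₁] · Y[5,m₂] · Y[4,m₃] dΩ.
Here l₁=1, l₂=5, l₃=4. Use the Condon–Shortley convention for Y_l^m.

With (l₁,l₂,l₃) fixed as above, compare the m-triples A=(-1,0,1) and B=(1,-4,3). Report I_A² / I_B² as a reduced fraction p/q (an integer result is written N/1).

Shared (l₁,l₂,l₃)=(1,5,4): N and (l;000)² cancel in I_A²/I_B².
A: Δ = 2!·0!·8!/11! = 1/495; Racah Σ t=2..2: t=2:+1/1440 = 1/1440; ⇒ 3j(1 5 4; -1 0 1)² = 2/99, sgn -1
B: Δ = 2!·0!·8!/11! = 1/495; Racah Σ t=0..0: t=0:+1/10080 = 1/10080; ⇒ 3j(1 5 4; 1 -4 3)² = 4/55, sgn -1
I_A²/I_B² = (2/99)/(4/55) = 5/18

5/18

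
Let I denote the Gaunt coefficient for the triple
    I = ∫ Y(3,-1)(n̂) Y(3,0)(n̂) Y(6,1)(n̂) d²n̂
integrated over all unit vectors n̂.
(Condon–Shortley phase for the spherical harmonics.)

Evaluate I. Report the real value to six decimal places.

m-sum 0 ✓  L=12 even ✓  0≤6≤6 ✓
Π(2lᵢ+1) = 7×7×13 = 637
triangle coeff Δ(3,3,6) = 1/12012
Σ_t [0,0]: t=0:+1/1296 = 1/1296
(3j)²=100/3003 [(3 3 6; 0 0 0)], sign=+1
Σ_t [0,0]: t=0:+1/1728 = 1/1728
(3j)²=25/858 [(3 3 6; -1 0 1)], sign=-1
⇒ 4πI² = 8750/14157
I = (-1)√(8750/14157/(4π)) = -0.22177545

-0.221775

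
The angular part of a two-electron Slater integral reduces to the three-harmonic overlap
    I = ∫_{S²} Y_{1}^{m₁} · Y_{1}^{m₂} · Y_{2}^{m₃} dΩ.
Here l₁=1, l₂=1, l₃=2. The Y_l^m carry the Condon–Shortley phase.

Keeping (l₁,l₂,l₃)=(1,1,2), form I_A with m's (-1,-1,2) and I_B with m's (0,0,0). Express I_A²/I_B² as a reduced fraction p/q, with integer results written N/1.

3/2

l's match ⇒ only the (l;m) 3-j factors differ between A and B.
A: triangle coeff Δ(1,1,2) = 1/30; Σ_t [0,0]: t=0:+1/4 = 1/4; (3j)²=1/5 [(1 1 2; -1 -1 2)], sign=+1
B: triangle coeff Δ(1,1,2) = 1/30; Σ_t [0,0]: t=0:+1/1 = 1/1; (3j)²=2/15 [(1 1 2; 0 0 0)], sign=+1
I_A²/I_B² = (1/5)/(2/15) = 3/2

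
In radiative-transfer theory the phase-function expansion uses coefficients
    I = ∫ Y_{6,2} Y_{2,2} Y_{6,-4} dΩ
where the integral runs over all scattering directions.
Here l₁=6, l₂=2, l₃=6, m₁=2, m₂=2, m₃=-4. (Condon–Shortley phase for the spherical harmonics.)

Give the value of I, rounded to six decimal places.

-0.153870

m-sum 0 ✓  L=14 even ✓  4≤6≤8 ✓
Π(2lᵢ+1) = 13×5×13 = 845
triangle coeff Δ(6,2,6) = 1/90090
Σ_t [0,2]: t=0:+1/69120 t=1:−1/14400 t=2:+1/69120 = -7/172800
(3j)²=14/715 [(6 2 6; 0 0 0)], sign=-1
Σ_t [2,2]: t=2:+1/322560 = 1/322560
(3j)²=18/1001 [(6 2 6; 2 2 -4)], sign=+1
⇒ 4πI² = 36/121
I = (-1)√(36/121/(4π)) = -0.15386989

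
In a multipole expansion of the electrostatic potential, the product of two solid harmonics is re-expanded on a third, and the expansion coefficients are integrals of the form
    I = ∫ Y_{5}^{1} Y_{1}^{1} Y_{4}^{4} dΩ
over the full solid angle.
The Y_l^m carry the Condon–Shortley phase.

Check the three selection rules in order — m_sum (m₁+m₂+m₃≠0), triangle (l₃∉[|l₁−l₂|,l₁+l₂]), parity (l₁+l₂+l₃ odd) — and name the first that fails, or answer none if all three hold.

azimuthal sum: 1 + 1 + 4 = 6  ✗
4 ≤ 4 ≤ 6 (triangle on l)
L = 5 + 1 + 4 = 10 (even)

m_sum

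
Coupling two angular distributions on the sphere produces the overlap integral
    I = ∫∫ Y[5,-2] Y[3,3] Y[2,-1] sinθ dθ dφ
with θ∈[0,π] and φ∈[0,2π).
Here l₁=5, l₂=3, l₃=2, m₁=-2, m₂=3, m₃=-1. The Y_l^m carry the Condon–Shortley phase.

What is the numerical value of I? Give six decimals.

0.063396

m-sum 0 ✓  L=10 even ✓  2≤2≤8 ✓
Π(2lᵢ+1) = 11×7×5 = 385
triangle coeff Δ(5,3,2) = 1/2310
Σ_t [3,3]: t=3:−1/144 = -1/144
(3j)²=10/231 [(5 3 2; 0 0 0)], sign=-1
Σ_t [6,6]: t=6:+1/4320 = 1/4320
(3j)²=1/330 [(5 3 2; -2 3 -1)], sign=-1
⇒ 4πI² = 5/99
I = (+1)√(5/99/(4π)) = 0.06339609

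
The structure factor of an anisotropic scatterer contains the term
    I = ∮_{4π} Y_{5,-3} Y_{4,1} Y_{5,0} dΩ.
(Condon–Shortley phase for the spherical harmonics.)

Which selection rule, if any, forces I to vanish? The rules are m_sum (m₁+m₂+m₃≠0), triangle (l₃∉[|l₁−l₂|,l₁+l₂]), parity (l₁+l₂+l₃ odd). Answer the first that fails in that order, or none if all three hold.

m₁+m₂+m₃ = -3 + 1 + 0 = -2  ✗
triangle: |5−4|=1 ≤ l₃=5 ≤ 5+4=9
parity: l₁+l₂+l₃ = 14 is even

m_sum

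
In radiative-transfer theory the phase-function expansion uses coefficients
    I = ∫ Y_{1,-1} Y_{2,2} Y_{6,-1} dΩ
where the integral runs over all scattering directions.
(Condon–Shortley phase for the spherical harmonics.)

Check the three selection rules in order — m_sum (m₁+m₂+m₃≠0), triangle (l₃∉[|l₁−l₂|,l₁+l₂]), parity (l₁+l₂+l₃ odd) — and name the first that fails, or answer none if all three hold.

triangle

azimuthal sum: -1 + 2 − 1 = 0  ✓
1 ≤ 6 ≤ 3 (triangle on l)  ✗
L = 1 + 2 + 6 = 9 (odd)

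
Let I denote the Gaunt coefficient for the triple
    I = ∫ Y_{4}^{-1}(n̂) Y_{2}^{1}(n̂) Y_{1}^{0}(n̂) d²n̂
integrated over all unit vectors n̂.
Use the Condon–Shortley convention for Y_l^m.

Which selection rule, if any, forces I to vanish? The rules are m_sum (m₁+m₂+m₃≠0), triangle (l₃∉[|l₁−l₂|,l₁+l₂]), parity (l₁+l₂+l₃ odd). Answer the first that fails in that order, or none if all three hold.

azimuthal sum: -1 + 1 + 0 = 0  ✓
2 ≤ 1 ≤ 6 (triangle on l)  ✗
L = 4 + 2 + 1 = 7 (odd)

triangle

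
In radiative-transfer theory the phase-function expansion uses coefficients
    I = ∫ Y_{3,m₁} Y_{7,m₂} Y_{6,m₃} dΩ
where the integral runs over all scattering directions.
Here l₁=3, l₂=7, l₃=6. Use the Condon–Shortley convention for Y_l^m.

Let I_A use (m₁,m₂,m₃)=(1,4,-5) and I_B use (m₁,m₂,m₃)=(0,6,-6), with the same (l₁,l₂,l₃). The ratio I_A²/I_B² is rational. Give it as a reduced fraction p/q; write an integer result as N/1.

13/18

Same 3,7,6: normalisation and zero-m 3j drop out of the ratio.
A: Δ: 4! 2! 10! / 17! → 1/2042040; sum: t=1:−1/21772800 t=2:+1/2903040 = 13/43545600; 3j²(3 7 6; 1 4 -5) = Δ·Π!·Σ² = 143/7140  (sign -1)
B: Δ: 4! 2! 10! / 17! → 1/2042040; sum: t=3:−1/43545600 = -1/43545600; 3j²(3 7 6; 0 6 -6) = Δ·Π!·Σ² = 33/1190  (sign -1)
I_A²/I_B² = (143/7140)/(33/1190) = 13/18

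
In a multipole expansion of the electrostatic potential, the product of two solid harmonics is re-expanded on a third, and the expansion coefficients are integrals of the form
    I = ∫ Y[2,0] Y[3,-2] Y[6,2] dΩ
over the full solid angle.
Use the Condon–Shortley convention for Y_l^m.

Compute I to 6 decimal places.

l₃=6 ∉ [1,5] — triangle fails ⇒ I = 0

0.000000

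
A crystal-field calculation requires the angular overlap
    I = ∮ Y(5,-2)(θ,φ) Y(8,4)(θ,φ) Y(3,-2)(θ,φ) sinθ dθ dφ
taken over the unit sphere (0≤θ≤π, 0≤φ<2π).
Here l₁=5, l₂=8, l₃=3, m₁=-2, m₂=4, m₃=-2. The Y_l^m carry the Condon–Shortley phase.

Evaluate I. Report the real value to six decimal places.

Checks pass: Σm=0; 16 even; l₃=3∈[3,13].
(2·5+1)(2·8+1)(2·3+1) = 1309
Δ: 10! 0! 6! / 17! → 1/136136
sum: t=5:−1/518400 = -1/518400
3j²(5 8 3; 0 0 0) = Δ·Π!·Σ² = 56/2431  (sign +1)
sum: t=7:−1/3628800 = -1/3628800
3j²(5 8 3; -2 4 -2) = Δ·Π!·Σ² = 36/1547  (sign +1)
combine: 4πI² = 1309·56/2431·36/1547 = 2016/2873
take √, sign +1: I = 0.23630479

0.236305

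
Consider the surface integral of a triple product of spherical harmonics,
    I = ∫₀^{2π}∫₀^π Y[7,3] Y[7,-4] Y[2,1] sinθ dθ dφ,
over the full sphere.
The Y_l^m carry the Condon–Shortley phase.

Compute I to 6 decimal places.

0.162315

m-sum 0 ✓  L=16 even ✓  0≤2≤14 ✓
Π(2lᵢ+1) = 15×15×5 = 1125
triangle coeff Δ(7,7,2) = 1/185640
Σ_t [5,7]: t=5:−1/2419200 t=6:+1/518400 t=7:−1/2419200 = 1/907200
(3j)²=56/3315 [(7 7 2; 0 0 0)], sign=+1
Σ_t [2,3]: t=2:+1/14515200 t=3:−1/4354560 = -1/6220800
(3j)²=77/4420 [(7 7 2; 3 -4 1)], sign=+1
⇒ 4πI² = 16170/48841
I = (+1)√(16170/48841/(4π)) = 0.16231468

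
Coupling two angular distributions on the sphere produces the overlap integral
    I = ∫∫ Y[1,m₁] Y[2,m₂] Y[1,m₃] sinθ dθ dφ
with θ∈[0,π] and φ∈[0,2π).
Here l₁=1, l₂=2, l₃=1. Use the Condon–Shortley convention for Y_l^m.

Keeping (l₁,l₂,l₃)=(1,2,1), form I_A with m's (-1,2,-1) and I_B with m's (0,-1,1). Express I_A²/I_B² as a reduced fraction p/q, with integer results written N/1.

2/1

Shared (l₁,l₂,l₃)=(1,2,1): N and (l;000)² cancel in I_A²/I_B².
A: Δ = 2!·0!·2!/5! = 1/30; Racah Σ t=2..2: t=2:+1/4 = 1/4; ⇒ 3j(1 2 1; -1 2 -1)² = 1/5, sgn +1
B: Δ = 2!·0!·2!/5! = 1/30; Racah Σ t=1..1: t=1:−1/2 = -1/2; ⇒ 3j(1 2 1; 0 -1 1)² = 1/10, sgn -1
I_A²/I_B² = (1/5)/(1/10) = 2/1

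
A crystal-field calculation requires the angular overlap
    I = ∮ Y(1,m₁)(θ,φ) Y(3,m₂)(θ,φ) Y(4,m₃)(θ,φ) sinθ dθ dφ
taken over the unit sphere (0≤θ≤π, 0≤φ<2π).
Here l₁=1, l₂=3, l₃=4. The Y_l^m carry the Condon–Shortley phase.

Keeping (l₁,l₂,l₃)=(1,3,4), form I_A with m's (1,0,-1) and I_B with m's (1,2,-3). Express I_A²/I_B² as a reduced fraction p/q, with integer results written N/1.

Same 1,3,4: normalisation and zero-m 3j drop out of the ratio.
A: Δ: 0! 2! 6! / 9! → 1/252; sum: t=0:+1/72 = 1/72; 3j²(1 3 4; 1 0 -1) = Δ·Π!·Σ² = 5/126  (sign -1)
B: Δ: 0! 2! 6! / 9! → 1/252; sum: t=0:+1/240 = 1/240; 3j²(1 3 4; 1 2 -3) = Δ·Π!·Σ² = 1/12  (sign -1)
I_A²/I_B² = (5/126)/(1/12) = 10/21

10/21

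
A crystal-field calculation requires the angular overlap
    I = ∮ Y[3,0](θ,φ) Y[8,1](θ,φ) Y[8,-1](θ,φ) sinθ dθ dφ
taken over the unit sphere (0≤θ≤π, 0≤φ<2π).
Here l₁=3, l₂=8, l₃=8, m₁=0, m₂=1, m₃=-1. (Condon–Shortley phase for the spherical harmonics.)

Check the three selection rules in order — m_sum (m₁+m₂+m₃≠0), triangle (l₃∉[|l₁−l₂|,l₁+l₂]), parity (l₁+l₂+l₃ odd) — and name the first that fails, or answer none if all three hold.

m₁+m₂+m₃ = 0 + 1 − 1 = 0  ✓
triangle: |3−8|=5 ≤ l₃=8 ≤ 3+8=11  ✓
parity: l₁+l₂+l₃ = 19 is odd  ✗

parity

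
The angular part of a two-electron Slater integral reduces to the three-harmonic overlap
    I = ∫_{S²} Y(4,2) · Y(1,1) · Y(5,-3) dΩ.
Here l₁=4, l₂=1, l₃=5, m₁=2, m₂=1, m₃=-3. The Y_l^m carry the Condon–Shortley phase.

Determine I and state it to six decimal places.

-0.259847

m-sum 0 ✓  L=10 even ✓  3≤5≤5 ✓
Π(2lᵢ+1) = 9×3×11 = 297
triangle coeff Δ(4,1,5) = 1/495
Σ_t [0,0]: t=0:+1/576 = 1/576
(3j)²=5/99 [(4 1 5; 0 0 0)], sign=-1
Σ_t [0,0]: t=0:+1/2880 = 1/2880
(3j)²=28/495 [(4 1 5; 2 1 -3)], sign=+1
⇒ 4πI² = 28/33
I = (-1)√(28/33/(4π)) = -0.25984664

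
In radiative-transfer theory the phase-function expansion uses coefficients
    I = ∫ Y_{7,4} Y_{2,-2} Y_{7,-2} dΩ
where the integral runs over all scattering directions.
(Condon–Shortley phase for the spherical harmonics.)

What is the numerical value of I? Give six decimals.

-0.163963

Checks pass: Σm=0; 16 even; l₃=7∈[5,9].
(2·7+1)(2·2+1)(2·7+1) = 1125
Δ: 2! 12! 2! / 17! → 1/185640
sum: t=0:+1/2419200 t=1:−1/518400 t=2:+1/2419200 = -1/907200
3j²(7 2 7; 0 0 0) = Δ·Π!·Σ² = 56/3315  (sign +1)
sum: t=0:+1/8709120 = 1/8709120
3j²(7 2 7; 4 -2 -2) = Δ·Π!·Σ² = 55/3094  (sign -1)
combine: 4πI² = 1125·56/3315·55/3094 = 16500/48841
take √, sign -1: I = -0.16396259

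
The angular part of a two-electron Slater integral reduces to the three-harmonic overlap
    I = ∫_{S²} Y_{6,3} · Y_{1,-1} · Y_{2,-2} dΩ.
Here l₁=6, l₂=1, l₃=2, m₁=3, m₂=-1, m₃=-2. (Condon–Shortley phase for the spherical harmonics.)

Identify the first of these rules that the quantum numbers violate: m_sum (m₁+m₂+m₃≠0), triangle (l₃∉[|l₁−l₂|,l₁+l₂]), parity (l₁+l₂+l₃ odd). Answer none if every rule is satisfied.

triangle

Σmᵢ = 0  ✓
l₃∈[|l₁−l₂|,l₁+l₂]=[5,7], have l₃=2  ✗
Σlᵢ = 9 ⇒ odd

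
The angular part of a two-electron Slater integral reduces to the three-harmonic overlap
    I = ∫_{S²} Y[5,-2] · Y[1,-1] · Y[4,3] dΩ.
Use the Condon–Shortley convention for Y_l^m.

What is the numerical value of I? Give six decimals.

Checks pass: Σm=0; 10 even; l₃=4∈[4,6].
(2·5+1)(2·1+1)(2·4+1) = 297
Δ: 2! 8! 0! / 11! → 1/495
sum: t=1:−1/576 = -1/576
3j²(5 1 4; 0 0 0) = Δ·Π!·Σ² = 5/99  (sign -1)
sum: t=0:+1/10080 = 1/10080
3j²(5 1 4; -2 -1 3) = Δ·Π!·Σ² = 1/165  (sign -1)
combine: 4πI² = 297·5/99·1/165 = 1/11
take √, sign +1: I = 0.08505478

0.085055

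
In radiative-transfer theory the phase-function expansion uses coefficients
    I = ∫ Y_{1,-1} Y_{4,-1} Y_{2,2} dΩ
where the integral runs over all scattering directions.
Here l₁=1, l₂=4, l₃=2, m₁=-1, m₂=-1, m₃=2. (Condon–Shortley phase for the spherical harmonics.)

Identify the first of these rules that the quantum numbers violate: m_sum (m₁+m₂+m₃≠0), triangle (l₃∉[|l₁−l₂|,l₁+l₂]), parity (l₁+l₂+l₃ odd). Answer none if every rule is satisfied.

Σmᵢ = 0  ✓
l₃∈[|l₁−l₂|,l₁+l₂]=[3,5], have l₃=2  ✗
Σlᵢ = 7 ⇒ odd

triangle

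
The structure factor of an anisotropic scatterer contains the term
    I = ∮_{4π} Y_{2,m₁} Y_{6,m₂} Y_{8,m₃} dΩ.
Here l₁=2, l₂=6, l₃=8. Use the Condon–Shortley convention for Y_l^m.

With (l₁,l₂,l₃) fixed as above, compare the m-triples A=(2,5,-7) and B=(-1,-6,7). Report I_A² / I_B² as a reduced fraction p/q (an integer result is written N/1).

3/1

Same 2,6,8: normalisation and zero-m 3j drop out of the ratio.
A: Δ: 0! 4! 12! / 17! → 1/30940; sum: t=0:+1/958003200 = 1/958003200; 3j²(2 6 8; 2 5 -7) = Δ·Π!·Σ² = 3/68  (sign -1)
B: Δ: 0! 4! 12! / 17! → 1/30940; sum: t=0:+1/2874009600 = 1/2874009600; 3j²(2 6 8; -1 -6 7) = Δ·Π!·Σ² = 1/68  (sign -1)
I_A²/I_B² = (3/68)/(1/68) = 3/1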